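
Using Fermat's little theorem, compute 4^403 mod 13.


Fermat's little theorem: if p is prime and gcd(a,p)=1, then a^(p-1) ≡ 1 (mod p)
p = 13 is prime, gcd(4,13) = 1
Reduce exponent: 403 mod 12 = 7
So 4^403 ≡ 4^7 (mod 13)
4^7 mod 13 = 4

4^403 ≡ 4 (mod 13)


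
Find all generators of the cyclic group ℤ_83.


g generates ℤ_n iff gcd(g,n) = 1
Prime factors of 83: 83
Generators are g ∈ {1,...,82} not divisible by any of these primes.
Generators: {1, 2, 3, 4, 5, 6, 7, 8, 9, 10, 11, 12, 13, 14, 15, 16, 17, 18, 19, 20, 21, 22, 23, 24, 25, 26, 27, 28, 29, 30, 31, 32, 33, 34, 35, 36, 37, 38, 39, 40, 41, 42, 43, 44, 45, 46, 47, 48, 49, 50, 51, 52, 53, 54, 55, 56, 57, 58, 59, 60, 61, 62, 63, 64, 65, 66, 67, 68, 69, 70, 71, 72, 73, 74, 75, 76, 77, 78, 79, 80, 81, 82}
Number of generators = φ(83) = 82

Generators of ℤ_83 = {1, 2, 3, 4, 5, 6, 7, 8, 9, 10, 11, 12, 13, 14, 15, 16, 17, 18, 19, 20, 21, 22, 23, 24, 25, 26, 27, 28, 29, 30, 31, 32, 33, 34, 35, 36, 37, 38, 39, 40, 41, 42, 43, 44, 45, 46, 47, 48, 49, 50, 51, 52, 53, 54, 55, 56, 57, 58, 59, 60, 61, 62, 63, 64, 65, 66, 67, 68, 69, 70, 71, 72, 73, 74, 75, 76, 77, 78, 79, 80, 81, 82}


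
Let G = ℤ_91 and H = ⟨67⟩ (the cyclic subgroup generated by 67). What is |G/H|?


|⟨67⟩| = n / gcd(67, 91) = 91 / 1 = 91
H is normal (ℤ_91 is abelian).
|G/H| = |G| / |H| = 91 / 91 = 1

|G/H| = 1


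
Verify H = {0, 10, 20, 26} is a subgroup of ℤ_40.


Subgroup test for H = {0, 10, 20, 26} in (ℤ_40, +):
(1) 0 ∈ H? Yes
(2) Closure: for all a,b ∈ H, (a+b) mod 40 ∈ H? No  [counterexample: 10 + 20 = 30 ∉ H]
(3) Inverses: for all a ∈ H, -a mod 40 ∈ H? No

No, H is not a subgroup of ℤ_40


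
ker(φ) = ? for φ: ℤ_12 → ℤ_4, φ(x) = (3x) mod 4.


Kernel = preimage of identity
ker(φ) = {x ∈ ℤ_12 : 3x ≡ 0 (mod 4)}. Since 4 | 12, φ is well-defined. The kernel is the cyclic subgroup ⟨4⟩ of ℤ_12 (order 3), i.e. {0, 4, 8}

ker(φ) = {0, 4, 8}


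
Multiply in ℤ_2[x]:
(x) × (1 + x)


Expand and collect like terms; reduce coefficients mod 2:
x^0: 0·1 = 0 ≡ 0 (mod 2)
x^1: 0·1 + 1·1 = 1 ≡ 1 (mod 2)
x^2: 1·1 = 1 ≡ 1 (mod 2)
Result: x + x^2

f · g = x + x^2


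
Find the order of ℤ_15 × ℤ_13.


|A × B| = |A| · |B|
|ℤ_15 × ℤ_13| = 15 × 13 = 195

|ℤ_15 × ℤ_13| = 195


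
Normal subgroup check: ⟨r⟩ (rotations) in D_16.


H = ⟨r⟩ (rotations) in D_16
The rotation subgroup ⟨r⟩ has index 2 in D_16, so it is normal

Yes, normal subgroup


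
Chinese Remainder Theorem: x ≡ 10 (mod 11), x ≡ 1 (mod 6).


m₁ = 11, m₂ = 6, gcd = 1, so CRT applies. M = m₁·m₂ = 66
Let M₁ = M/m₁ = 6, M₂ = M/m₂ = 11
Find y₁ ≡ M₁⁻¹ (mod m₁): 6⁻¹ ≡ 2 (mod 11)
Find y₂ ≡ M₂⁻¹ (mod m₂): 11⁻¹ ≡ 5 (mod 6)
x = a₁·M₁·y₁ + a₂·M₂·y₂ = 10·6·2 + 1·11·5 = 175
Reduce mod 66: x ≡ 43
Check: 43 mod 11 = 10 ✓, 43 mod 6 = 1 ✓

x ≡ 43 (mod 66)


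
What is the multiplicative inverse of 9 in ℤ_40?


Use the extended Euclidean algorithm to write 1 = 9·s + 40·t; then s mod 40 is the inverse.
Euclidean algorithm:
  9 = 0·40 + 9
  40 = 4·9 + 4
  9 = 2·4 + 1
  4 = 4·1 + 0
gcd(9,40) = 1
Back-substitution gives: 9·(9) + 40·(-2) = 1
So 9⁻¹ ≡ 9 ≡ 9 (mod 40)
Check: 9 × 9 = 81 ≡ 1 (mod 40) ✓

9⁻¹ ≡ 9 (mod 40)


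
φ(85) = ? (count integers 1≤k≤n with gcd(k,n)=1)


Factor n: 85 = 5 × 17
φ(n) = n · ∏(1 - 1/p) over distinct primes p | n
φ(85) = 85 · (1 - 1/5) · (1 - 1/17) = 64

φ(85) = 64


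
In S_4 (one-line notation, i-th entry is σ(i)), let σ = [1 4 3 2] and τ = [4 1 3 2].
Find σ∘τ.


σ∘τ: apply τ first, then σ
1 →τ 4 →σ 2
2 →τ 1 →σ 1
3 →τ 3 →σ 3
4 →τ 2 →σ 4

σ∘τ = [2 1 3 4]


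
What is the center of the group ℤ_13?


Z(G) = {g ∈ G | gx = xg for all x ∈ G}
ℤ_13 is abelian, so Z(G) = G

Z(ℤ_13) = ℤ_13


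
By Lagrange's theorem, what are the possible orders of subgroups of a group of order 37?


Lagrange's theorem: |H| divides |G|
|G| = 37
Divisors of 37: 1, 37

Possible subgroup orders: {1, 37}


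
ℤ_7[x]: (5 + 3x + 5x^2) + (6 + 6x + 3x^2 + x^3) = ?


Add coefficients mod 7:
x^0: 5 + 6 = 4 (mod 7)
x^1: 3 + 6 = 2 (mod 7)
x^2: 5 + 3 = 1 (mod 7)
x^3: 0 + 1 = 1 (mod 7)
Result: 4 + 2x + x^2 + x^3

f + g = 4 + 2x + x^2 + x^3


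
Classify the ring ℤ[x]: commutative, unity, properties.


Polynomial ring over ℤ (an integral domain) is a commutative integral domain with unity 1
Commutative: Yes
Integral domain: Yes
Has unity: Yes

ℤ[x]: Commutative=Yes, Unity=Yes


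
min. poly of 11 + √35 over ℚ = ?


Let α = 11 + √35. Then α - 11 = √35, so (α - 11)² = 35, giving α² - 22α + 86 = 0. Degree 2 and α ∉ ℚ, so this is the minimal polynomial.

Minimal polynomial: x² - 22x + 86


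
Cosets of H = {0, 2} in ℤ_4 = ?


H = {0, 2}, |H| = 2
Number of cosets = |G|/|H| = 4/2 = 2
0 + H = {0, 2}
1 + H = {1, 3}

Cosets: 0+H={0,2}; 1+H={1,3}


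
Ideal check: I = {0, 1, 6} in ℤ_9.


Check ideal conditions for I = {0, 1, 6} in ℤ_9:
(1) I is an additive subgroup? No
(2) For r ∈ ℤ_9 and a ∈ I: r·a ∈ I? No  [counterexample: r=2, a=1, r·a mod 9 = 2 ∉ I]

No, I is not an ideal of ℤ_9


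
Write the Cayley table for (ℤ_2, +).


Elements: {0, 1}
Operation: addition mod 2
Entry (a, b) = (a + b) mod 2

Cayley table:
  | 0 | 1
0 | 0 | 1
1 | 1 | 0


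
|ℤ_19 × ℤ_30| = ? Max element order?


|ℤ_19 × ℤ_30| = 19 × 30 = 570
Max element order = lcm(19,30) = 570
Cyclic? Yes (gcd=1)

|ℤ_19×ℤ_30| = 570, max element order = 570


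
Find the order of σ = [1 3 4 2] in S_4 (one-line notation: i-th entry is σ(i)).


Cycle decomposition: (2 3 4)
Cycle lengths: 3
Order = lcm(3) = 3

ord(σ) = 3


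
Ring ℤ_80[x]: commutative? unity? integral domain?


ℤ_80 has zero divisors (2·40 ≡ 0), and these lift to constant zero divisors in ℤ_80[x]; so not an integral domain
Commutative: Yes
Integral domain: No
Has unity: Yes

ℤ_80[x]: Commutative=Yes, Unity=Yes


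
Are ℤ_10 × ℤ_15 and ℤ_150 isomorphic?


Comparing ℤ_10 × ℤ_15 and ℤ_150:
gcd(10,15) = 5 ≠ 1. Max element order in ℤ_10×ℤ_15 is lcm(10,15) = 30 < 150, so it has no element of order 150

No, ℤ_10 × ℤ_15 ≇ ℤ_150


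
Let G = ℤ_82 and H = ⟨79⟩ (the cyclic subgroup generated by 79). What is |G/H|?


|⟨79⟩| = n / gcd(79, 82) = 82 / 1 = 82
H is normal (ℤ_82 is abelian).
|G/H| = |G| / |H| = 82 / 82 = 1

|G/H| = 1


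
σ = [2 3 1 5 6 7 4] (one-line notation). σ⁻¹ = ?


To find σ⁻¹, swap domain and range:
σ(1) = 2 → σ⁻¹(2) = 1
σ(2) = 3 → σ⁻¹(3) = 2
σ(3) = 1 → σ⁻¹(1) = 3
σ(4) = 5 → σ⁻¹(5) = 4
σ(5) = 6 → σ⁻¹(6) = 5
σ(6) = 7 → σ⁻¹(7) = 6
σ(7) = 4 → σ⁻¹(4) = 7

σ⁻¹ = [3 1 2 7 4 5 6]


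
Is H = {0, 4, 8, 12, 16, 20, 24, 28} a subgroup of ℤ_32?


Subgroup test for H = {0, 4, 8, 12, 16, 20, 24, 28} in (ℤ_32, +):
(1) 0 ∈ H? Yes
(2) Closure: for all a,b ∈ H, (a+b) mod 32 ∈ H? Yes
(3) Inverses: for all a ∈ H, -a mod 32 ∈ H? Yes

Yes, H is a subgroup of ℤ_32


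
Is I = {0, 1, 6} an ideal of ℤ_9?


Check ideal conditions for I = {0, 1, 6} in ℤ_9:
(1) I is an additive subgroup? No
(2) For r ∈ ℤ_9 and a ∈ I: r·a ∈ I? No  [counterexample: r=2, a=1, r·a mod 9 = 2 ∉ I]

No, I is not an ideal of ℤ_9


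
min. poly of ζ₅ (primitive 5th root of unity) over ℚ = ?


ζ₅ is a root of Φ₅(x) = x⁴ + x³ + x² + x + 1, irreducible over ℚ

Minimal polynomial: x⁴ + x³ + x² + x + 1


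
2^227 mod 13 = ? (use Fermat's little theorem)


Fermat's little theorem: if p is prime and gcd(a,p)=1, then a^(p-1) ≡ 1 (mod p)
p = 13 is prime, gcd(2,13) = 1
Reduce exponent: 227 mod 12 = 11
So 2^227 ≡ 2^11 (mod 13)
2^11 mod 13 = 7

2^227 ≡ 7 (mod 13)


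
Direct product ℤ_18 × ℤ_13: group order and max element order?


|ℤ_18 × ℤ_13| = 18 × 13 = 234
Max element order = lcm(18,13) = 234
Cyclic? Yes (gcd=1)

|ℤ_18×ℤ_13| = 234, max element order = 234


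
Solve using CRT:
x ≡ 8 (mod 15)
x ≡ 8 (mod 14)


m₁ = 15, m₂ = 14, gcd = 1, so CRT applies. M = m₁·m₂ = 210
Let M₁ = M/m₁ = 14, M₂ = M/m₂ = 15
Find y₁ ≡ M₁⁻¹ (mod m₁): 14⁻¹ ≡ 14 (mod 15)
Find y₂ ≡ M₂⁻¹ (mod m₂): 15⁻¹ ≡ 1 (mod 14)
x = a₁·M₁·y₁ + a₂·M₂·y₂ = 8·14·14 + 8·15·1 = 1688
Reduce mod 210: x ≡ 8
Check: 8 mod 15 = 8 ✓, 8 mod 14 = 8 ✓

x ≡ 8 (mod 210)


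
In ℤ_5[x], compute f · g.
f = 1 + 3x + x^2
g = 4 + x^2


Expand and collect like terms; reduce coefficients mod 5:
x^0: 1·4 = 4 ≡ 4 (mod 5)
x^1: 1·0 + 3·4 = 12 ≡ 2 (mod 5)
x^2: 1·1 + 3·0 + 1·4 = 5 ≡ 0 (mod 5)
x^3: 3·1 + 1·0 = 3 ≡ 3 (mod 5)
x^4: 1·1 = 1 ≡ 1 (mod 5)
Result: 4 + 2x + 3x^3 + x^4

f · g = 4 + 2x + 3x^3 + x^4


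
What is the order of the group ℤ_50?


ℤ_n has n elements.

|ℤ_50| = 50


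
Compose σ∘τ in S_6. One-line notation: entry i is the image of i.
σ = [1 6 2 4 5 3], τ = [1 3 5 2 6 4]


σ∘τ: apply τ first, then σ
1 →τ 1 →σ 1
2 →τ 3 →σ 2
3 →τ 5 →σ 5
4 →τ 2 →σ 6
5 →τ 6 →σ 3
6 →τ 4 →σ 4

σ∘τ = [1 2 5 6 3 4]


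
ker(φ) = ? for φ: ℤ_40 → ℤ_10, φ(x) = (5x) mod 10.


Kernel = preimage of identity
ker(φ) = {x ∈ ℤ_40 : 5x ≡ 0 (mod 10)}. Since 10 | 40, φ is well-defined. The kernel is the cyclic subgroup ⟨2⟩ of ℤ_40 (order 20), i.e. {0, 2, 4, 6, 8, 10, 12, 14, 16, 18, 20, 22, 24, 26, 28, 30, 32, 34, 36, 38}

ker(φ) = {0, 2, 4, 6, 8, 10, 12, 14, 16, 18, 20, 22, 24, 26, 28, 30, 32, 34, 36, 38}


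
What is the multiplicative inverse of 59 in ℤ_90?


Use the extended Euclidean algorithm to write 1 = 59·s + 90·t; then s mod 90 is the inverse.
Euclidean algorithm:
  59 = 0·90 + 59
  90 = 1·59 + 31
  59 = 1·31 + 28
  31 = 1·28 + 3
  28 = 9·3 + 1
  3 = 3·1 + 0
gcd(59,90) = 1
Back-substitution gives: 59·(29) + 90·(-19) = 1
So 59⁻¹ ≡ 29 ≡ 29 (mod 90)
Check: 59 × 29 = 1711 ≡ 1 (mod 90) ✓

59⁻¹ ≡ 29 (mod 90)


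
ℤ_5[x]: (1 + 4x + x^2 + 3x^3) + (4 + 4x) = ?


Add coefficients mod 5:
x^0: 1 + 4 = 0 (mod 5)
x^1: 4 + 4 = 3 (mod 5)
x^2: 1 + 0 = 1 (mod 5)
x^3: 3 + 0 = 3 (mod 5)
Result: 3x + x^2 + 3x^3

f + g = 3x + x^2 + 3x^3


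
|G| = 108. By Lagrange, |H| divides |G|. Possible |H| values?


Lagrange's theorem: |H| divides |G|
|G| = 108
Divisors of 108: 1, 2, 3, 4, 6, 9, 12, 18, 27, 36, 54, 108

Possible subgroup orders: {1, 2, 3, 4, 6, 9, 12, 18, 27, 36, 54, 108}


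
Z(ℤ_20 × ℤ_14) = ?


Z(G) = {g ∈ G | gx = xg for all x ∈ G}
Direct product of abelian groups is abelian, so Z(G) = G

Z(ℤ_20 × ℤ_14) = ℤ_20 × ℤ_14


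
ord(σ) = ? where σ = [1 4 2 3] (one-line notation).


Cycle decomposition: (2 4 3)
Cycle lengths: 3
Order = lcm(3) = 3

ord(σ) = 3


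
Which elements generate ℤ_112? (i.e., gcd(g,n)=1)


g generates ℤ_n iff gcd(g,n) = 1
Prime factors of 112: 2, 7
Generators are g ∈ {1,...,111} not divisible by any of these primes.
Generators: {1, 3, 5, 9, 11, 13, 15, 17, 19, 23, 25, 27, 29, 31, 33, 37, 39, 41, 43, 45, 47, 51, 53, 55, 57, 59, 61, 65, 67, 69, 71, 73, 75, 79, 81, 83, 85, 87, 89, 93, 95, 97, 99, 101, 103, 107, 109, 111}
Number of generators = φ(112) = 48

Generators of ℤ_112 = {1, 3, 5, 9, 11, 13, 15, 17, 19, 23, 25, 27, 29, 31, 33, 37, 39, 41, 43, 45, 47, 51, 53, 55, 57, 59, 61, 65, 67, 69, 71, 73, 75, 79, 81, 83, 85, 87, 89, 93, 95, 97, 99, 101, 103, 107, 109, 111}


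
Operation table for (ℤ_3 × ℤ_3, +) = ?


Elements: {(0,0), (0,1), (0,2), (1,0), (1,1), (1,2), (2,0), (2,1), (2,2)}
Operation: componentwise addition mod (3, 3)
Entry (a, b) = ((a₁+b₁) mod 3, (a₂+b₂) mod 3)

Cayley table:
      | (0,0) | (0,1) | (0,2) | (1,0) | (1,1) | (1,2) | (2,0) | (2,1) | (2,2)
(0,0) | (0,0) | (0,1) | (0,2) | (1,0) | (1,1) | (1,2) | (2,0) | (2,1) | (2,2)
(0,1) | (0,1) | (0,2) | (0,0) | (1,1) | (1,2) | (1,0) | (2,1) | (2,2) | (2,0)
(0,2) | (0,2) | (0,0) | (0,1) | (1,2) | (1,0) | (1,1) | (2,2) | (2,0) | (2,1)
(1,0) | (1,0) | (1,1) | (1,2) | (2,0) | (2,1) | (2,2) | (0,0) | (0,1) | (0,2)
(1,1) | (1,1) | (1,2) | (1,0) | (2,1) | (2,2) | (2,0) | (0,1) | (0,2) | (0,0)
(1,2) | (1,2) | (1,0) | (1,1) | (2,2) | (2,0) | (2,1) | (0,2) | (0,0) | (0,1)
(2,0) | (2,0) | (2,1) | (2,2) | (0,0) | (0,1) | (0,2) | (1,0) | (1,1) | (1,2)
(2,1) | (2,1) | (2,2) | (2,0) | (0,1) | (0,2) | (0,0) | (1,1) | (1,2) | (1,0)
(2,2) | (2,2) | (2,0) | (2,1) | (0,2) | (0,0) | (0,1) | (1,2) | (1,0) | (1,1)


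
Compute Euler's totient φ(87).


Factor n: 87 = 3 × 29
φ(n) = n · ∏(1 - 1/p) over distinct primes p | n
φ(87) = 87 · (1 - 1/3) · (1 - 1/29) = 56

φ(87) = 56


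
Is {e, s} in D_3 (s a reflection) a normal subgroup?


H = {e, s} in D_3 (s a reflection)
r·s·r⁻¹ = sr⁻² ≠ s for n ≥ 3, so {e, s} is not closed under conjugation

No, not a normal subgroup


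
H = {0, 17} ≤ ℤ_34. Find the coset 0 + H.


0 + H = {0 + h (mod 34) : h ∈ H}
0+0=0, 0+17=17

0 + H = {0, 17}


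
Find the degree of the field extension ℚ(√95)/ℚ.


√95 has minimal polynomial x² - 95 (irreducible over ℚ since 95 is squarefree)

[ℚ(√95)/ℚ] = 2


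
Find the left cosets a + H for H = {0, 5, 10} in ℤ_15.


H = {0, 5, 10}, |H| = 3
Number of cosets = |G|/|H| = 15/3 = 5
0 + H = {0, 5, 10}
1 + H = {1, 6, 11}
2 + H = {2, 7, 12}
3 + H = {3, 8, 13}
4 + H = {4, 9, 14}

Cosets: 0+H={0,5,10}; 1+H={1,6,11}; 2+H={2,7,12}; 3+H={3,8,13}; 4+H={4,9,14}


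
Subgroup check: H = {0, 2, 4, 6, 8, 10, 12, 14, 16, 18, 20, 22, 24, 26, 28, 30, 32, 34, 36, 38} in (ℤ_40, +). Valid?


Subgroup test for H = {0, 2, 4, 6, 8, 10, 12, 14, 16, 18, 20, 22, 24, 26, 28, 30, 32, 34, 36, 38} in (ℤ_40, +):
(1) 0 ∈ H? Yes
(2) Closure: for all a,b ∈ H, (a+b) mod 40 ∈ H? Yes
(3) Inverses: for all a ∈ H, -a mod 40 ∈ H? Yes

Yes, H is a subgroup of ℤ_40


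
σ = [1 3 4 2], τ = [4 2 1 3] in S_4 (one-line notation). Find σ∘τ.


σ∘τ: apply τ first, then σ
1 →τ 4 →σ 2
2 →τ 2 →σ 3
3 →τ 1 →σ 1
4 →τ 3 →σ 4

σ∘τ = [2 3 1 4]


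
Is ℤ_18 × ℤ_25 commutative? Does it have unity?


Direct product ring; commutative with unity (1,1); but (1,0)·(0,1) = (0,0) gives zero divisors, so not an integral domain
Commutative: Yes
Integral domain: No
Has unity: Yes

ℤ_18 × ℤ_25: Commutative=Yes, Unity=Yes


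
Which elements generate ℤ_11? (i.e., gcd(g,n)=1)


g generates ℤ_n iff gcd(g,n) = 1
Checking each g ∈ {1,...,10}:
gcd(1,11) = 1
gcd(2,11) = 1
gcd(3,11) = 1
gcd(4,11) = 1
gcd(5,11) = 1
gcd(6,11) = 1
gcd(7,11) = 1
gcd(8,11) = 1
gcd(9,11) = 1
gcd(10,11) = 1
Generators: {1, 2, 3, 4, 5, 6, 7, 8, 9, 10}
Number of generators = φ(11) = 10

Generators of ℤ_11 = {1, 2, 3, 4, 5, 6, 7, 8, 9, 10}


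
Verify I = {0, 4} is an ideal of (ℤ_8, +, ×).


Check ideal conditions for I = {0, 4} in ℤ_8:
(1) I is an additive subgroup? Yes
(2) For r ∈ ℤ_8 and a ∈ I: r·a ∈ I? Yes

Yes, I is an ideal of ℤ_8


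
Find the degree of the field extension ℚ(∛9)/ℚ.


∛9 has minimal polynomial x³ - 9 (irreducible over ℚ since 9 is not a perfect cube)

[ℚ(∛9)/ℚ] = 3


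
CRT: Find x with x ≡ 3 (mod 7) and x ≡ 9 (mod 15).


m₁ = 7, m₂ = 15, gcd = 1, so CRT applies. M = m₁·m₂ = 105
Let M₁ = M/m₁ = 15, M₂ = M/m₂ = 7
Find y₁ ≡ M₁⁻¹ (mod m₁): 15⁻¹ ≡ 1 (mod 7)
Find y₂ ≡ M₂⁻¹ (mod m₂): 7⁻¹ ≡ 13 (mod 15)
x = a₁·M₁·y₁ + a₂·M₂·y₂ = 3·15·1 + 9·7·13 = 864
Reduce mod 105: x ≡ 24
Check: 24 mod 7 = 3 ✓, 24 mod 15 = 9 ✓

x ≡ 24 (mod 105)


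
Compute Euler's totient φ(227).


Factor n: 227 = 227
φ(n) = n · ∏(1 - 1/p) over distinct primes p | n
φ(227) = 227 · (1 - 1/227) = 226

φ(227) = 226


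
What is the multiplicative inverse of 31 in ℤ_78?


Use the extended Euclidean algorithm to write 1 = 31·s + 78·t; then s mod 78 is the inverse.
Euclidean algorithm:
  31 = 0·78 + 31
  78 = 2·31 + 16
  31 = 1·16 + 15
  16 = 1·15 + 1
  15 = 15·1 + 0
gcd(31,78) = 1
Back-substitution gives: 31·(-5) + 78·(2) = 1
So 31⁻¹ ≡ -5 ≡ 73 (mod 78)
Check: 31 × 73 = 2263 ≡ 1 (mod 78) ✓

31⁻¹ ≡ 73 (mod 78)


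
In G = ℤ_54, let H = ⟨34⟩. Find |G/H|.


|⟨34⟩| = n / gcd(34, 54) = 54 / 2 = 27
H is normal (ℤ_54 is abelian).
|G/H| = |G| / |H| = 54 / 27 = 2

|G/H| = 2


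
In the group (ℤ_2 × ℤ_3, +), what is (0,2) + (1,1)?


Operation: componentwise addition mod (2, 3)
(0,2) + (1,1) = ((a₁+b₁) mod 2, (a₂+b₂) mod 3) with a = (0,2), b = (1,1)

(0,2) + (1,1) = (1,0)


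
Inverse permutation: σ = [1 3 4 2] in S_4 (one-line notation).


To find σ⁻¹, swap domain and range:
σ(1) = 1 → σ⁻¹(1) = 1
σ(2) = 3 → σ⁻¹(3) = 2
σ(3) = 4 → σ⁻¹(4) = 3
σ(4) = 2 → σ⁻¹(2) = 4

σ⁻¹ = [1 4 2 3]


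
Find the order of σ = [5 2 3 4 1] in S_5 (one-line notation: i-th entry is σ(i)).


Cycle decomposition: (1 5)
Cycle lengths: 2
Order = lcm(2) = 2

ord(σ) = 2


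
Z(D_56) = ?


Z(G) = {g ∈ G | gx = xg for all x ∈ G}
For even n, Z(D_n) = {e, r^(n/2)}: the 180° rotation r^28 commutes with every reflection and rotation

Z(D_56) = {e, r^28}


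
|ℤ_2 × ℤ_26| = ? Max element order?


|ℤ_2 × ℤ_26| = 2 × 26 = 52
Max element order = lcm(2,26) = 26
Cyclic? No (gcd=2)

|ℤ_2×ℤ_26| = 52, max element order = 26


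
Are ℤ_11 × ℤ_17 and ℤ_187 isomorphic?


Comparing ℤ_11 × ℤ_17 and ℤ_187:
gcd(11,17) = 1, so ℤ_11 × ℤ_17 ≅ ℤ_187 (CRT)

Yes, ℤ_11 × ℤ_17 ≅ ℤ_187


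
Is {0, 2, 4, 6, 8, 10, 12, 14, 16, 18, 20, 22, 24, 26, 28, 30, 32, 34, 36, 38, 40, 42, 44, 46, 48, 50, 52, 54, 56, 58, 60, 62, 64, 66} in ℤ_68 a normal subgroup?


H = {0, 2, 4, 6, 8, 10, 12, 14, 16, 18, 20, 22, 24, 26, 28, 30, 32, 34, 36, 38, 40, 42, 44, 46, 48, 50, 52, 54, 56, 58, 60, 62, 64, 66} in ℤ_68
ℤ_68 is abelian; every subgroup of an abelian group is normal

Yes, normal subgroup


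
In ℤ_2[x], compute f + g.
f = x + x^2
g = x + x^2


Add coefficients mod 2:
x^0: 0 + 0 = 0 (mod 2)
x^1: 1 + 1 = 0 (mod 2)
x^2: 1 + 1 = 0 (mod 2)
Result: 0

f + g = 0


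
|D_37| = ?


|D_n| = 2n (n rotations and n reflections)
|D_37| = 2×37 = 74

|D_37| = 74


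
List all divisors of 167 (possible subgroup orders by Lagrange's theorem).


Lagrange's theorem: |H| divides |G|
|G| = 167
Divisors of 167: 1, 167

Possible subgroup orders: {1, 167}


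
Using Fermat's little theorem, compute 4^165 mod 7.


Fermat's little theorem: if p is prime and gcd(a,p)=1, then a^(p-1) ≡ 1 (mod p)
p = 7 is prime, gcd(4,7) = 1
Reduce exponent: 165 mod 6 = 3
So 4^165 ≡ 4^3 (mod 7)
4^3 mod 7 = 1

4^165 ≡ 1 (mod 7)


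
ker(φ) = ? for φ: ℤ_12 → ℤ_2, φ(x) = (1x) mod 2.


Kernel = preimage of identity
ker(φ) = {x ∈ ℤ_12 : 1x ≡ 0 (mod 2)}. Since 2 | 12, φ is well-defined. The kernel is the cyclic subgroup ⟨2⟩ of ℤ_12 (order 6), i.e. {0, 2, 4, 6, 8, 10}

ker(φ) = {0, 2, 4, 6, 8, 10}


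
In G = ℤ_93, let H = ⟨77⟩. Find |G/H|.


|⟨77⟩| = n / gcd(77, 93) = 93 / 1 = 93
H is normal (ℤ_93 is abelian).
|G/H| = |G| / |H| = 93 / 93 = 1

|G/H| = 1


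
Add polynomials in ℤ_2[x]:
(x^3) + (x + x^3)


Add coefficients mod 2:
x^0: 0 + 0 = 0 (mod 2)
x^1: 0 + 1 = 1 (mod 2)
x^2: 0 + 0 = 0 (mod 2)
x^3: 1 + 1 = 0 (mod 2)
Result: x

f + g = x


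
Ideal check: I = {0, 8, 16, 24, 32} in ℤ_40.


Check ideal conditions for I = {0, 8, 16, 24, 32} in ℤ_40:
(1) I is an additive subgroup? Yes
(2) For r ∈ ℤ_40 and a ∈ I: r·a ∈ I? Yes

Yes, I is an ideal of ℤ_40


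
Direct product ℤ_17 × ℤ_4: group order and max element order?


|ℤ_17 × ℤ_4| = 17 × 4 = 68
Max element order = lcm(17,4) = 68
Cyclic? Yes (gcd=1)

|ℤ_17×ℤ_4| = 68, max element order = 68


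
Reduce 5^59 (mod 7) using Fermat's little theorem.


Fermat's little theorem: if p is prime and gcd(a,p)=1, then a^(p-1) ≡ 1 (mod p)
p = 7 is prime, gcd(5,7) = 1
Reduce exponent: 59 mod 6 = 5
So 5^59 ≡ 5^5 (mod 7)
5^5 mod 7 = 3

5^59 ≡ 3 (mod 7)


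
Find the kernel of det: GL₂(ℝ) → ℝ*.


Kernel = preimage of identity
ker(det) = {A | det(A) = 1} = SL₂(ℝ)

ker(det) = SL₂(ℝ)


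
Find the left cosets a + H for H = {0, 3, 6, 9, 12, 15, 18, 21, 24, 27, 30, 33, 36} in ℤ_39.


H = {0, 3, 6, 9, 12, 15, 18, 21, 24, 27, 30, 33, 36}, |H| = 13
Number of cosets = |G|/|H| = 39/13 = 3
0 + H = {0, 3, 6, 9, 12, 15, 18, 21, 24, 27, 30, 33, 36}
1 + H = {1, 4, 7, 10, 13, 16, 19, 22, 25, 28, 31, 34, 37}
2 + H = {2, 5, 8, 11, 14, 17, 20, 23, 26, 29, 32, 35, 38}

Cosets: 0+H={0,3,6,9,12,15,18,21,24,27,30,33,36}; 1+H={1,4,7,10,13,16,19,22,25,28,31,34,37}; 2+H={2,5,8,11,14,17,20,23,26,29,32,35,38}


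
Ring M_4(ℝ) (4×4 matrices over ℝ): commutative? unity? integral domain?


Matrix multiplication is non-commutative for n ≥ 2; the identity matrix I is the unity; singular matrices give zero divisors, so not an integral domain
Commutative: No
Integral domain: No
Has unity: Yes

M_4(ℝ) (4×4 matrices over ℝ): Commutative=No, Unity=Yes


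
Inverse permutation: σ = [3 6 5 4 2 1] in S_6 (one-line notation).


To find σ⁻¹, swap domain and range:
σ(1) = 3 → σ⁻¹(3) = 1
σ(2) = 6 → σ⁻¹(6) = 2
σ(3) = 5 → σ⁻¹(5) = 3
σ(4) = 4 → σ⁻¹(4) = 4
σ(5) = 2 → σ⁻¹(2) = 5
σ(6) = 1 → σ⁻¹(1) = 6

σ⁻¹ = [6 5 1 4 3 2]


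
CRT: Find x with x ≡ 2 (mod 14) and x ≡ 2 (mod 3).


m₁ = 14, m₂ = 3, gcd = 1, so CRT applies. M = m₁·m₂ = 42
Let M₁ = M/m₁ = 3, M₂ = M/m₂ = 14
Find y₁ ≡ M₁⁻¹ (mod m₁): 3⁻¹ ≡ 5 (mod 14)
Find y₂ ≡ M₂⁻¹ (mod m₂): 14⁻¹ ≡ 2 (mod 3)
x = a₁·M₁·y₁ + a₂·M₂·y₂ = 2·3·5 + 2·14·2 = 86
Reduce mod 42: x ≡ 2
Check: 2 mod 14 = 2 ✓, 2 mod 3 = 2 ✓

x ≡ 2 (mod 42)


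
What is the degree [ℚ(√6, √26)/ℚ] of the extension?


[ℚ(√6,√26):ℚ] = [ℚ(√6,√26):ℚ(√6)]·[ℚ(√6):ℚ] = 2·2 = 4

[ℚ(√6, √26)/ℚ] = 4


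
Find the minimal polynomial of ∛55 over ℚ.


∛55 satisfies x³ - 55 = 0, irreducible over ℚ (no rational root; 55 is not a perfect cube)

Minimal polynomial: x³ - 55


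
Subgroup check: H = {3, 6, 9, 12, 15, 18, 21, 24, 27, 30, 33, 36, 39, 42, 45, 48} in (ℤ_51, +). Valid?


Subgroup test for H = {3, 6, 9, 12, 15, 18, 21, 24, 27, 30, 33, 36, 39, 42, 45, 48} in (ℤ_51, +):
(1) 0 ∈ H? No
(2) Closure: for all a,b ∈ H, (a+b) mod 51 ∈ H? No  [counterexample: 3 + 48 = 0 ∉ H]
(3) Inverses: for all a ∈ H, -a mod 51 ∈ H? Yes

No, H is not a subgroup of ℤ_51


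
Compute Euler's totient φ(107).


Factor n: 107 = 107
φ(n) = n · ∏(1 - 1/p) over distinct primes p | n
φ(107) = 107 · (1 - 1/107) = 106

φ(107) = 106


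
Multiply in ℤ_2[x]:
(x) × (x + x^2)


Expand and collect like terms; reduce coefficients mod 2:
x^0: 0·0 = 0 ≡ 0 (mod 2)
x^1: 0·1 + 1·0 = 0 ≡ 0 (mod 2)
x^2: 0·1 + 1·1 = 1 ≡ 1 (mod 2)
x^3: 1·1 = 1 ≡ 1 (mod 2)
Result: x^2 + x^3

f · g = x^2 + x^3


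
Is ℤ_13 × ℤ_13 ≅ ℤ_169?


Comparing ℤ_13 × ℤ_13 and ℤ_169:
gcd(13,13) = 13 ≠ 1. Max element order in ℤ_13×ℤ_13 is lcm(13,13) = 13 < 169, so it has no element of order 169

No, ℤ_13 × ℤ_13 ≇ ℤ_169


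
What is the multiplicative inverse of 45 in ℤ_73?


Use the extended Euclidean algorithm to write 1 = 45·s + 73·t; then s mod 73 is the inverse.
Euclidean algorithm:
  45 = 0·73 + 45
  73 = 1·45 + 28
  45 = 1·28 + 17
  28 = 1·17 + 11
  17 = 1·11 + 6
  11 = 1·6 + 5
  6 = 1·5 + 1
  5 = 5·1 + 0
gcd(45,73) = 1
Back-substitution gives: 45·(13) + 73·(-8) = 1
So 45⁻¹ ≡ 13 ≡ 13 (mod 73)
Check: 45 × 13 = 585 ≡ 1 (mod 73) ✓

45⁻¹ ≡ 13 (mod 73)


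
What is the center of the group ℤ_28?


Z(G) = {g ∈ G | gx = xg for all x ∈ G}
ℤ_28 is abelian, so Z(G) = G

Z(ℤ_28) = ℤ_28


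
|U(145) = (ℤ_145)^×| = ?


U(n) is the group of units mod n; |U(n)| = φ(n)
|U(145)| = φ(145) = 112

|U(145) = (ℤ_145)^×| = 112


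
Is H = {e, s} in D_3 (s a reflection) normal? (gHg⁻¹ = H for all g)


H = {e, s} in D_3 (s a reflection)
r·s·r⁻¹ = sr⁻² ≠ s for n ≥ 3, so {e, s} is not closed under conjugation

No, not a normal subgroup


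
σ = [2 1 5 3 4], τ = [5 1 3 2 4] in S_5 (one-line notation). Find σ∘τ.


σ∘τ: apply τ first, then σ
1 →τ 5 →σ 4
2 →τ 1 →σ 2
3 →τ 3 →σ 5
4 →τ 2 →σ 1
5 →τ 4 →σ 3

σ∘τ = [4 2 5 1 3]


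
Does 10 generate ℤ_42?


g generates ℤ_n iff gcd(g, n) = 1
gcd(10, 42) = 2
Since gcd = 2 ≠ 1, ⟨10⟩ has order 21 < 42, so 10 is not a generator.

No, 10 does not generate ℤ_42


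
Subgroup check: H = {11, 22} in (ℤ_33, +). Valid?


Subgroup test for H = {11, 22} in (ℤ_33, +):
(1) 0 ∈ H? No
(2) Closure: for all a,b ∈ H, (a+b) mod 33 ∈ H? No  [counterexample: 11 + 22 = 0 ∉ H]
(3) Inverses: for all a ∈ H, -a mod 33 ∈ H? Yes

No, H is not a subgroup of ℤ_33


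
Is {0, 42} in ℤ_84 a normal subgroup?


H = {0, 42} in ℤ_84
ℤ_84 is abelian; every subgroup of an abelian group is normal

Yes, normal subgroup


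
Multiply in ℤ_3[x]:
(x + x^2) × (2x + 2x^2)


Expand and collect like terms; reduce coefficients mod 3:
x^0: 0·0 = 0 ≡ 0 (mod 3)
x^1: 0·2 + 1·0 = 0 ≡ 0 (mod 3)
x^2: 0·2 + 1·2 + 1·0 = 2 ≡ 2 (mod 3)
x^3: 1·2 + 1·2 = 4 ≡ 1 (mod 3)
x^4: 1·2 = 2 ≡ 2 (mod 3)
Result: 2x^2 + x^3 + 2x^4

f · g = 2x^2 + x^3 + 2x^4


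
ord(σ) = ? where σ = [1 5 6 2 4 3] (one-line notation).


Cycle decomposition: (2 5 4) (3 6)
Cycle lengths: 3, 2
Order = lcm(3, 2) = 6

ord(σ) = 6


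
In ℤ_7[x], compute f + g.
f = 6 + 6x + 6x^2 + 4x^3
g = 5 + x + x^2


Add coefficients mod 7:
x^0: 6 + 5 = 4 (mod 7)
x^1: 6 + 1 = 0 (mod 7)
x^2: 6 + 1 = 0 (mod 7)
x^3: 4 + 0 = 4 (mod 7)
Result: 4 + 4x^3

f + g = 4 + 4x^3


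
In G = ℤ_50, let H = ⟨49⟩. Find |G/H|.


|⟨49⟩| = n / gcd(49, 50) = 50 / 1 = 50
H is normal (ℤ_50 is abelian).
|G/H| = |G| / |H| = 50 / 50 = 1

|G/H| = 1


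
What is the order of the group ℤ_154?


ℤ_n has n elements.

|ℤ_154| = 154


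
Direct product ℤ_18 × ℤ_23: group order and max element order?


|ℤ_18 × ℤ_23| = 18 × 23 = 414
Max element order = lcm(18,23) = 414
Cyclic? Yes (gcd=1)

|ℤ_18×ℤ_23| = 414, max element order = 414


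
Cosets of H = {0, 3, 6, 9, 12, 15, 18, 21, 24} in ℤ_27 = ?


H = {0, 3, 6, 9, 12, 15, 18, 21, 24}, |H| = 9
Number of cosets = |G|/|H| = 27/9 = 3
0 + H = {0, 3, 6, 9, 12, 15, 18, 21, 24}
1 + H = {1, 4, 7, 10, 13, 16, 19, 22, 25}
2 + H = {2, 5, 8, 11, 14, 17, 20, 23, 26}

Cosets: 0+H={0,3,6,9,12,15,18,21,24}; 1+H={1,4,7,10,13,16,19,22,25}; 2+H={2,5,8,11,14,17,20,23,26}


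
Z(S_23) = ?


Z(G) = {g ∈ G | gx = xg for all x ∈ G}
S_n is non-abelian for n ≥ 3; Z(S_23) is trivial

Z(S_23) = {e}


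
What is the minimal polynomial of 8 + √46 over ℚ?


Let α = 8 + √46. Then α - 8 = √46, so (α - 8)² = 46, giving α² - 16α + 18 = 0. Degree 2 and α ∉ ℚ, so this is the minimal polynomial.

Minimal polynomial: x² - 16x + 18


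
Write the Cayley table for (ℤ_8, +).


Elements: {0, 1, 2, 3, 4, 5, 6, 7}
Operation: addition mod 8
Entry (a, b) = (a + b) mod 8

Cayley table:
  | 0 | 1 | 2 | 3 | 4 | 5 | 6 | 7
0 | 0 | 1 | 2 | 3 | 4 | 5 | 6 | 7
1 | 1 | 2 | 3 | 4 | 5 | 6 | 7 | 0
2 | 2 | 3 | 4 | 5 | 6 | 7 | 0 | 1
3 | 3 | 4 | 5 | 6 | 7 | 0 | 1 | 2
4 | 4 | 5 | 6 | 7 | 0 | 1 | 2 | 3
5 | 5 | 6 | 7 | 0 | 1 | 2 | 3 | 4
6 | 6 | 7 | 0 | 1 | 2 | 3 | 4 | 5
7 | 7 | 0 | 1 | 2 | 3 | 4 | 5 | 6


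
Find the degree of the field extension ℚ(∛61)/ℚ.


∛61 has minimal polynomial x³ - 61 (irreducible over ℚ since 61 is not a perfect cube)

[ℚ(∛61)/ℚ] = 3


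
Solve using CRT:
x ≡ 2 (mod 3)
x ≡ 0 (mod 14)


m₁ = 3, m₂ = 14, gcd = 1, so CRT applies. M = m₁·m₂ = 42
Let M₁ = M/m₁ = 14, M₂ = M/m₂ = 3
Find y₁ ≡ M₁⁻¹ (mod m₁): 14⁻¹ ≡ 2 (mod 3)
Find y₂ ≡ M₂⁻¹ (mod m₂): 3⁻¹ ≡ 5 (mod 14)
x = a₁·M₁·y₁ + a₂·M₂·y₂ = 2·14·2 + 0·3·5 = 56
Reduce mod 42: x ≡ 14
Check: 14 mod 3 = 2 ✓, 14 mod 14 = 0 ✓

x ≡ 14 (mod 42)


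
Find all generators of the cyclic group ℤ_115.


g generates ℤ_n iff gcd(g,n) = 1
Prime factors of 115: 5, 23
Generators are g ∈ {1,...,114} not divisible by any of these primes.
Generators: {1, 2, 3, 4, 6, 7, 8, 9, 11, 12, 13, 14, 16, 17, 18, 19, 21, 22, 24, 26, 27, 28, 29, 31, 32, 33, 34, 36, 37, 38, 39, 41, 42, 43, 44, 47, 48, 49, 51, 52, 53, 54, 56, 57, 58, 59, 61, 62, 63, 64, 66, 67, 68, 71, 72, 73, 74, 76, 77, 78, 79, 81, 82, 83, 84, 86, 87, 88, 89, 91, 93, 94, 96, 97, 98, 99, 101, 102, 103, 104, 106, 107, 108, 109, 111, 112, 113, 114}
Number of generators = φ(115) = 88

Generators of ℤ_115 = {1, 2, 3, 4, 6, 7, 8, 9, 11, 12, 13, 14, 16, 17, 18, 19, 21, 22, 24, 26, 27, 28, 29, 31, 32, 33, 34, 36, 37, 38, 39, 41, 42, 43, 44, 47, 48, 49, 51, 52, 53, 54, 56, 57, 58, 59, 61, 62, 63, 64, 66, 67, 68, 71, 72, 73, 74, 76, 77, 78, 79, 81, 82, 83, 84, 86, 87, 88, 89, 91, 93, 94, 96, 97, 98, 99, 101, 102, 103, 104, 106, 107, 108, 109, 111, 112, 113, 114}


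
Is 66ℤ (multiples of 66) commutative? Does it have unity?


66ℤ is a commutative ring under +,× but has no multiplicative identity (1 ∉ 66ℤ); it has no zero divisors, but without unity it is not an integral domain
Commutative: Yes
Integral domain: No
Has unity: No

66ℤ (multiples of 66): Commutative=Yes, Unity=No


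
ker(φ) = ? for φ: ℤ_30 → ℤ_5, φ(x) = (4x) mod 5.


Kernel = preimage of identity
ker(φ) = {x ∈ ℤ_30 : 4x ≡ 0 (mod 5)}. Since 5 | 30, φ is well-defined. The kernel is the cyclic subgroup ⟨5⟩ of ℤ_30 (order 6), i.e. {0, 5, 10, 15, 20, 25}

ker(φ) = {0, 5, 10, 15, 20, 25}


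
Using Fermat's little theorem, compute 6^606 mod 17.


Fermat's little theorem: if p is prime and gcd(a,p)=1, then a^(p-1) ≡ 1 (mod p)
p = 17 is prime, gcd(6,17) = 1
Reduce exponent: 606 mod 16 = 14
So 6^606 ≡ 6^14 (mod 17)
6^14 mod 17 = 9

6^606 ≡ 9 (mod 17)


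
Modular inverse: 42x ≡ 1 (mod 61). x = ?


Use the extended Euclidean algorithm to write 1 = 42·s + 61·t; then s mod 61 is the inverse.
Euclidean algorithm:
  42 = 0·61 + 42
  61 = 1·42 + 19
  42 = 2·19 + 4
  19 = 4·4 + 3
  4 = 1·3 + 1
  3 = 3·1 + 0
gcd(42,61) = 1
Back-substitution gives: 42·(16) + 61·(-11) = 1
So 42⁻¹ ≡ 16 ≡ 16 (mod 61)
Check: 42 × 16 = 672 ≡ 1 (mod 61) ✓

42⁻¹ ≡ 16 (mod 61)


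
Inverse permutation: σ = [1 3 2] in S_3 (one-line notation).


To find σ⁻¹, swap domain and range:
σ(1) = 1 → σ⁻¹(1) = 1
σ(2) = 3 → σ⁻¹(3) = 2
σ(3) = 2 → σ⁻¹(2) = 3

σ⁻¹ = [1 3 2]


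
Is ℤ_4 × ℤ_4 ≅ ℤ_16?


Comparing ℤ_4 × ℤ_4 and ℤ_16:
gcd(4,4) = 4 ≠ 1. Max element order in ℤ_4×ℤ_4 is lcm(4,4) = 4 < 16, so it has no element of order 16

No, ℤ_4 × ℤ_4 ≇ ℤ_16


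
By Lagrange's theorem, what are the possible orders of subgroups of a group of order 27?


Lagrange's theorem: |H| divides |G|
|G| = 27
Divisors of 27: 1, 3, 9, 27

Possible subgroup orders: {1, 3, 9, 27}


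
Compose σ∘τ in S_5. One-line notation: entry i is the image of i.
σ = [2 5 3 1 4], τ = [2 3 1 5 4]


σ∘τ: apply τ first, then σ
1 →τ 2 →σ 5
2 →τ 3 →σ 3
3 →τ 1 →σ 2
4 →τ 5 →σ 4
5 →τ 4 →σ 1

σ∘τ = [5 3 2 4 1]


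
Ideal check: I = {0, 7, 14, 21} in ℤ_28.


Check ideal conditions for I = {0, 7, 14, 21} in ℤ_28:
(1) I is an additive subgroup? Yes
(2) For r ∈ ℤ_28 and a ∈ I: r·a ∈ I? Yes

Yes, I is an ideal of ℤ_28


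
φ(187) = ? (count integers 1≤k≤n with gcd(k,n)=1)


Factor n: 187 = 11 × 17
φ(n) = n · ∏(1 - 1/p) over distinct primes p | n
φ(187) = 187 · (1 - 1/11) · (1 - 1/17) = 160

φ(187) = 160


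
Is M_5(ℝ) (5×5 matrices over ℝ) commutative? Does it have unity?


Matrix multiplication is non-commutative for n ≥ 2; the identity matrix I is the unity; singular matrices give zero divisors, so not an integral domain
Commutative: No
Integral domain: No
Has unity: Yes

M_5(ℝ) (5×5 matrices over ℝ): Commutative=No, Unity=Yes


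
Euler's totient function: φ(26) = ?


φ(n) = count of k ∈ {1,...,n} with gcd(k,n)=1
Coprimes to 26: {1, 3, 5, 7, 9, 11, 15, 17, 19, 21, 23, 25}
Count: 12

φ(26) = 12


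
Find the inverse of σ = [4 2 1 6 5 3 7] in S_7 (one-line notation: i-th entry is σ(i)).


To find σ⁻¹, swap domain and range:
σ(1) = 4 → σ⁻¹(4) = 1
σ(2) = 2 → σ⁻¹(2) = 2
σ(3) = 1 → σ⁻¹(1) = 3
σ(4) = 6 → σ⁻¹(6) = 4
σ(5) = 5 → σ⁻¹(5) = 5
σ(6) = 3 → σ⁻¹(3) = 6
σ(7) = 7 → σ⁻¹(7) = 7

σ⁻¹ = [3 2 6 1 5 4 7]


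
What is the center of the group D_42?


Z(G) = {g ∈ G | gx = xg for all x ∈ G}
For even n, Z(D_n) = {e, r^(n/2)}: the 180° rotation r^21 commutes with every reflection and rotation

Z(D_42) = {e, r^21}


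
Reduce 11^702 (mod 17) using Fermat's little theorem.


Fermat's little theorem: if p is prime and gcd(a,p)=1, then a^(p-1) ≡ 1 (mod p)
p = 17 is prime, gcd(11,17) = 1
Reduce exponent: 702 mod 16 = 14
So 11^702 ≡ 11^14 (mod 17)
11^14 mod 17 = 9

11^702 ≡ 9 (mod 17)


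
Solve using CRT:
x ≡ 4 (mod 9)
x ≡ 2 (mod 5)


m₁ = 9, m₂ = 5, gcd = 1, so CRT applies. M = m₁·m₂ = 45
Let M₁ = M/m₁ = 5, M₂ = M/m₂ = 9
Find y₁ ≡ M₁⁻¹ (mod m₁): 5⁻¹ ≡ 2 (mod 9)
Find y₂ ≡ M₂⁻¹ (mod m₂): 9⁻¹ ≡ 4 (mod 5)
x = a₁·M₁·y₁ + a₂·M₂·y₂ = 4·5·2 + 2·9·4 = 112
Reduce mod 45: x ≡ 22
Check: 22 mod 9 = 4 ✓, 22 mod 5 = 2 ✓

x ≡ 22 (mod 45)


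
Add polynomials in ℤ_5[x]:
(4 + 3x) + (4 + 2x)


Add coefficients mod 5:
x^0: 4 + 4 = 3 (mod 5)
x^1: 3 + 2 = 0 (mod 5)
Result: 3

f + g = 3


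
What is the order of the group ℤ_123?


ℤ_n has n elements.

|ℤ_123| = 123


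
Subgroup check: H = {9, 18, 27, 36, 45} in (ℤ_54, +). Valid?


Subgroup test for H = {9, 18, 27, 36, 45} in (ℤ_54, +):
(1) 0 ∈ H? No
(2) Closure: for all a,b ∈ H, (a+b) mod 54 ∈ H? No  [counterexample: 9 + 45 = 0 ∉ H]
(3) Inverses: for all a ∈ H, -a mod 54 ∈ H? Yes

No, H is not a subgroup of ℤ_54


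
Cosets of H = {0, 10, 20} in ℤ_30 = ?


H = {0, 10, 20}, |H| = 3
Number of cosets = |G|/|H| = 30/3 = 10
0 + H = {0, 10, 20}
1 + H = {1, 11, 21}
2 + H = {2, 12, 22}
3 + H = {3, 13, 23}
4 + H = {4, 14, 24}
5 + H = {5, 15, 25}
6 + H = {6, 16, 26}
7 + H = {7, 17, 27}
8 + H = {8, 18, 28}
9 + H = {9, 19, 29}

Cosets: 0+H={0,10,20}; 1+H={1,11,21}; 2+H={2,12,22}; 3+H={3,13,23}; 4+H={4,14,24}; 5+H={5,15,25}; 6+H={6,16,26}; 7+H={7,17,27}; 8+H={8,18,28}; 9+H={9,19,29}


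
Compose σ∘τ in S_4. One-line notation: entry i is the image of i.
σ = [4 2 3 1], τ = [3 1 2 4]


σ∘τ: apply τ first, then σ
1 →τ 3 →σ 3
2 →τ 1 →σ 4
3 →τ 2 →σ 2
4 →τ 4 →σ 1

σ∘τ = [3 4 2 1]


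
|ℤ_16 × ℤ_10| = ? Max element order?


|ℤ_16 × ℤ_10| = 16 × 10 = 160
Max element order = lcm(16,10) = 80
Cyclic? No (gcd=2)

|ℤ_16×ℤ_10| = 160, max element order = 80


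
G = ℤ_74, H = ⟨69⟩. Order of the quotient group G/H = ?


|⟨69⟩| = n / gcd(69, 74) = 74 / 1 = 74
H is normal (ℤ_74 is abelian).
|G/H| = |G| / |H| = 74 / 74 = 1

|G/H| = 1


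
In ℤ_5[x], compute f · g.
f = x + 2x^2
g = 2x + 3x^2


Expand and collect like terms; reduce coefficients mod 5:
x^0: 0·0 = 0 ≡ 0 (mod 5)
x^1: 0·2 + 1·0 = 0 ≡ 0 (mod 5)
x^2: 0·3 + 1·2 + 2·0 = 2 ≡ 2 (mod 5)
x^3: 1·3 + 2·2 = 7 ≡ 2 (mod 5)
x^4: 2·3 = 6 ≡ 1 (mod 5)
Result: 2x^2 + 2x^3 + x^4

f · g = 2x^2 + 2x^3 + x^4


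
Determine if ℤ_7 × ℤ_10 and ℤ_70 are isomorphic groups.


Comparing ℤ_7 × ℤ_10 and ℤ_70:
gcd(7,10) = 1, so ℤ_7 × ℤ_10 ≅ ℤ_70 (CRT)

Yes, ℤ_7 × ℤ_10 ≅ ℤ_70


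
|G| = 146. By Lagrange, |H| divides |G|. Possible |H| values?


Lagrange's theorem: |H| divides |G|
|G| = 146
Divisors of 146: 1, 2, 73, 146

Possible subgroup orders: {1, 2, 73, 146}


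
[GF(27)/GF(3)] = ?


GF(27) = GF(3^3), so the extension degree is 3

[GF(27)/GF(3)] = 3


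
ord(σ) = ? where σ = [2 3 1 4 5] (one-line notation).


Cycle decomposition: (1 2 3)
Cycle lengths: 3
Order = lcm(3) = 3

ord(σ) = 3


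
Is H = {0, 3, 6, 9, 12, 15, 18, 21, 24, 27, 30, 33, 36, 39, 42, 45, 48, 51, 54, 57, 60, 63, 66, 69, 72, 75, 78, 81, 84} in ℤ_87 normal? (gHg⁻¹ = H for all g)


H = {0, 3, 6, 9, 12, 15, 18, 21, 24, 27, 30, 33, 36, 39, 42, 45, 48, 51, 54, 57, 60, 63, 66, 69, 72, 75, 78, 81, 84} in ℤ_87
ℤ_87 is abelian; every subgroup of an abelian group is normal

Yes, normal subgroup


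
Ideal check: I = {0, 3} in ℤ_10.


Check ideal conditions for I = {0, 3} in ℤ_10:
(1) I is an additive subgroup? No
(2) For r ∈ ℤ_10 and a ∈ I: r·a ∈ I? No  [counterexample: r=2, a=3, r·a mod 10 = 6 ∉ I]

No, I is not an ideal of ℤ_10


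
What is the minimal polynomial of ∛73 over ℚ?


∛73 satisfies x³ - 73 = 0, irreducible over ℚ (no rational root; 73 is not a perfect cube)

Minimal polynomial: x³ - 73


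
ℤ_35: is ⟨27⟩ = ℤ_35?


g generates ℤ_n iff gcd(g, n) = 1
gcd(27, 35) = 1
Since gcd = 1, 27 is a generator.

Yes, 27 generates ℤ_35


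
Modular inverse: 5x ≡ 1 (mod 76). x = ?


Use the extended Euclidean algorithm to write 1 = 5·s + 76·t; then s mod 76 is the inverse.
Euclidean algorithm:
  5 = 0·76 + 5
  76 = 15·5 + 1
  5 = 5·1 + 0
gcd(5,76) = 1
Back-substitution gives: 5·(-15) + 76·(1) = 1
So 5⁻¹ ≡ -15 ≡ 61 (mod 76)
Check: 5 × 61 = 305 ≡ 1 (mod 76) ✓

5⁻¹ ≡ 61 (mod 76)


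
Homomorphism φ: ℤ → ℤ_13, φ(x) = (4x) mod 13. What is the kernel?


Kernel = preimage of identity
ker(φ) = {x ∈ ℤ : 4x ≡ 0 (mod 13)}. gcd(4,13) = 1, so 4x ≡ 0 (mod 13) ⟺ x ≡ 0 (mod 13/1 = 13). Hence ker(φ) = 13ℤ

ker(φ) = 13ℤ


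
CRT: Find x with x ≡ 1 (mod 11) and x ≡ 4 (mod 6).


m₁ = 11, m₂ = 6, gcd = 1, so CRT applies. M = m₁·m₂ = 66
Let M₁ = M/m₁ = 6, M₂ = M/m₂ = 11
Find y₁ ≡ M₁⁻¹ (mod m₁): 6⁻¹ ≡ 2 (mod 11)
Find y₂ ≡ M₂⁻¹ (mod m₂): 11⁻¹ ≡ 5 (mod 6)
x = a₁·M₁·y₁ + a₂·M₂·y₂ = 1·6·2 + 4·11·5 = 232
Reduce mod 66: x ≡ 34
Check: 34 mod 11 = 1 ✓, 34 mod 6 = 4 ✓

x ≡ 34 (mod 66)


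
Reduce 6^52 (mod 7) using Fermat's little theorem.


Fermat's little theorem: if p is prime and gcd(a,p)=1, then a^(p-1) ≡ 1 (mod p)
p = 7 is prime, gcd(6,7) = 1
Reduce exponent: 52 mod 6 = 4
So 6^52 ≡ 6^4 (mod 7)
6^4 mod 7 = 1

6^52 ≡ 1 (mod 7)


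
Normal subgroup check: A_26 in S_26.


H = A_26 in S_26
A_26 has index 2 in S_26, and every subgroup of index 2 is normal

Yes, normal subgroup


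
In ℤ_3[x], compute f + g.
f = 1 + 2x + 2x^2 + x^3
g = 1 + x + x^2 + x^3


Add coefficients mod 3:
x^0: 1 + 1 = 2 (mod 3)
x^1: 2 + 1 = 0 (mod 3)
x^2: 2 + 1 = 0 (mod 3)
x^3: 1 + 1 = 2 (mod 3)
Result: 2 + 2x^3

f + g = 2 + 2x^3


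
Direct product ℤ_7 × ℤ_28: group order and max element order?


|ℤ_7 × ℤ_28| = 7 × 28 = 196
Max element order = lcm(7,28) = 28
Cyclic? No (gcd=7)

|ℤ_7×ℤ_28| = 196, max element order = 28


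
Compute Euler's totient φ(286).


Factor n: 286 = 2 × 11 × 13
φ(n) = n · ∏(1 - 1/p) over distinct primes p | n
φ(286) = 286 · (1 - 1/2) · (1 - 1/11) · (1 - 1/13) = 120

φ(286) = 120
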